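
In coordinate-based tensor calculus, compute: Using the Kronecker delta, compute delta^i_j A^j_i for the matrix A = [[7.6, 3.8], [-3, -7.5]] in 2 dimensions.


The contraction (trace) of a rank-2 tensor is the sum of its diagonal elements.
Diagonal entries: A[1,1] = 7.6, A[2,2] = -7.5
Tr(A) = 7.6 + -7.5 = 0.1

0.1


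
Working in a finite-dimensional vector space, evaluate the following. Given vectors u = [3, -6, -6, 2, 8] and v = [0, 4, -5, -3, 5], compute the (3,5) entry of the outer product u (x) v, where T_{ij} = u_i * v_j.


The outer product entry T_{ij} = u_i * v_j.
We need i=3, j=5.
u_3 = -6, v_5 = 5
T_{3,5} = -6 * 5 = -30

-30


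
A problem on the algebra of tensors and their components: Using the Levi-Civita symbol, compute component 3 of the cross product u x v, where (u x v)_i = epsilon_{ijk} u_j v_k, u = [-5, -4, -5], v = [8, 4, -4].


(u x v)_3 = sum_{j,k} epsilon_{3jk} u_j v_k. Only permutations of (1,2,3) contribute; the two non-zero terms are:
eps_{312} u_1 v_2 = 1 * -5 * 4 = -20
eps_{321} u_2 v_1 = -1 * -4 * 8 = 32
(u x v)_3 = 12

12


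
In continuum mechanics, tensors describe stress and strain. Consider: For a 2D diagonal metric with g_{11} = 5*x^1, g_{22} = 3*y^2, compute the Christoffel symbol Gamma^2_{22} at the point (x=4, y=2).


For a diagonal metric, Gamma^k_{ij} = (1/2) g^{kk} (dg_{ik}/dx_j + dg_{jk}/dx_i - dg_{ij}/dx_k).
The metric is diagonal, so g_{ab} = 0 for a != b.
At the given point: g_{11} = 20, g_{22} = 12
g^{22} = 1/12
dg_{22}/dx_2 = dg_{22}/dx_2 = 12
dg_{22}/dx_2 = dg_{22}/dx_2 = 12
dg_{22}/dx_2 = dg_{22}/dx_2 = 12
Numerator = 12 + 12 - 12 = 12
Gamma^2_{22} = 12 / (2 * 12) = 1/2

1/2


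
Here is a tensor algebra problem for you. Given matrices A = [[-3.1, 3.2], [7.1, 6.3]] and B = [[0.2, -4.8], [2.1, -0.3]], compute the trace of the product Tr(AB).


Tr(AB) = sum_i (AB)_{ii} where (AB)_{ii} = sum_k A_{ik} B_{ki}.
(AB)_{11} = -3.1*0.2 + 3.2*2.1 = 6.1
(AB)_{22} = 7.1*-4.8 + 6.3*-0.3 = -35.97
Tr(AB) = 6.1 + -35.97 = -29.87

-29.87


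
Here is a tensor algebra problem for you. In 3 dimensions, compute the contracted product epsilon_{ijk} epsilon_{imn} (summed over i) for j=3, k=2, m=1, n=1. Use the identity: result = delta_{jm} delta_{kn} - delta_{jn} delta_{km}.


Using the identity: epsilon_{ijk} epsilon_{imn} = delta_{jm} delta_{kn} - delta_{jn} delta_{km}.
delta_{31} = 0
delta_{21} = 0
delta_{31} = 0
delta_{21} = 0
Result = 0 * 0 - 0 * 0 = 0 - 0 = 0

0


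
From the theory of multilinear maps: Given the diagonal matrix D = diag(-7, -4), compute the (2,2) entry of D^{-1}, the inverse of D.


For a diagonal matrix, the inverse has entries (D^{-1})_{ii} = 1/d_{ii}.
The diagonal entries are: d_{11} = -7, d_{22} = -4
We need (D^{-1})_{22} = 1/d_{22} = 1/-4 = -1/4

-1/4


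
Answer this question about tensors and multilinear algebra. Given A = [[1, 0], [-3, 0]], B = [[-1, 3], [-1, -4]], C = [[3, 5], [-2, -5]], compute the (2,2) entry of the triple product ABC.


(ABC)_{22} = sum_m (AB)_{2m} C_{m2}. First compute row 2 of AB.
(AB)_{21} = -3*-1 + 0*-1 = 3
(AB)_{22} = -3*3 + 0*-4 = -9
Now contract with column 2 of C:
(AB)_{21} * C_{12} = 3 * 5 = 15
(AB)_{22} * C_{22} = -9 * -5 = 45
(ABC)_{22} = 15 + 45 = 60

60


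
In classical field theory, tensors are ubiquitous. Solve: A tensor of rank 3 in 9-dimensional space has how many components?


The number of components of a rank-r tensor in d dimensions is d^r.
Here d = 9 and r = 3.
9^3 = 729

729


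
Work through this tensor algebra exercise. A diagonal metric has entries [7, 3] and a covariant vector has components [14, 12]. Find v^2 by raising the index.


To raise an index with a diagonal metric: v^i = v_i / g_{ii}.
For index 2: v_2 = 12, g_{22} = 3
v^2 = 12 / 3 = 4

4


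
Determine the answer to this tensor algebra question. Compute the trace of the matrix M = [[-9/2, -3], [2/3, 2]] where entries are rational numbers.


The trace is the sum of diagonal entries.
Diagonal: M[1,1] = -9/2, M[2,2] = 2
Tr(M) = -9/2 + 2
Computing step by step:
After adding M[1,1]: -9/2
After adding M[2,2]: -5/2
Tr(M) = -5/2

-5/2


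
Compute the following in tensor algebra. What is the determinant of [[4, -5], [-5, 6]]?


For a 2x2 matrix [[a, b], [c, d]], det = a*d - b*c.
a = 4, b = -5, c = -5, d = 6
a*d = 4 * 6 = 24
b*c = -5 * -5 = 25
det = 24 - 25 = -1

-1


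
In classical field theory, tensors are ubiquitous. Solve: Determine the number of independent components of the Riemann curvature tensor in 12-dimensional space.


The Riemann tensor in d dimensions has d^2(d^2 - 1)/12 independent components.
d = 12, so d^2 = 144
d^2 - 1 = 143
d^2(d^2 - 1) = 144 * 143 = 20592
Divide by 12: 20592 / 12 = 1716

1716


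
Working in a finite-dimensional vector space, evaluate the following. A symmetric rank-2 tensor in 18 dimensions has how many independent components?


A symmetric rank-2 tensor in d dimensions has d(d+1)/2 independent components.
d = 18
d(d+1)/2 = 18 * 19 / 2 = 342 / 2 = 171

171


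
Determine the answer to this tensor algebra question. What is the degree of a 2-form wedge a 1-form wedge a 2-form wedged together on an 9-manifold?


The degree of a wedge product is the sum of the degrees of the individual forms.
Degrees: 2, 1, 2
Total degree = 2 + 1 + 2 = 5

5


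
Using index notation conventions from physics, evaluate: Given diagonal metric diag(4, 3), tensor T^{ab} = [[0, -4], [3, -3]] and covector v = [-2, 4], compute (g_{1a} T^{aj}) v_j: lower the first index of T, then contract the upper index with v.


Step 1: lower the first index. For a diagonal metric, g_{ia} T^{aj} = g_{ii} T^{ij} (no sum on i).
g_{11} = 4
S_1{}^1 = 4 * T^{11} = 4 * 0 = 0
S_1{}^2 = 4 * T^{12} = 4 * -4 = -16
Step 2: contract S_1{}^j with v_j.
S_1{}^1 * v_1 = 0 * -2 = 0
S_1{}^2 * v_2 = -16 * 4 = -64
Result = 0 + -64 = -64

-64


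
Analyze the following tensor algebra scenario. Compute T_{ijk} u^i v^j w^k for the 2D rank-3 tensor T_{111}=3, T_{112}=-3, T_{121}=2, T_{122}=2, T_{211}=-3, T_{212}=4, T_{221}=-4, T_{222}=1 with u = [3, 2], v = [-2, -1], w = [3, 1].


S = sum over i,j,k of T_{ijk} u_i v_j w_k. Expanding all 8 terms:
T_{111}*u_1*v_1*w_1 = 3*3*-2*3 = -54  (running total: -54)
T_{112}*u_1*v_1*w_2 = -3*3*-2*1 = 18  (running total: -36)
T_{121}*u_1*v_2*w_1 = 2*3*-1*3 = -18  (running total: -54)
T_{122}*u_1*v_2*w_2 = 2*3*-1*1 = -6  (running total: -60)
T_{211}*u_2*v_1*w_1 = -3*2*-2*3 = 36  (running total: -24)
T_{212}*u_2*v_1*w_2 = 4*2*-2*1 = -16  (running total: -40)
T_{221}*u_2*v_2*w_1 = -4*2*-1*3 = 24  (running total: -16)
T_{222}*u_2*v_2*w_2 = 1*2*-1*1 = -2  (running total: -18)
S = -18

-18


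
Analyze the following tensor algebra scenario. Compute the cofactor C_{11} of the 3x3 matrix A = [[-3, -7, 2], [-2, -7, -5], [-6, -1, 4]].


To find cofactor C_{11}, delete row 1 and column 1.
The resulting 2x2 submatrix is: [[-7, -5], [-1, 4]]
Minor M_{11} = -7*4 - -5*-1
  = -28 - 5 = -33
Sign = (-1)^(1+1) = (-1)^2 = 1
Cofactor C_{11} = 1 * -33 = -33

-33


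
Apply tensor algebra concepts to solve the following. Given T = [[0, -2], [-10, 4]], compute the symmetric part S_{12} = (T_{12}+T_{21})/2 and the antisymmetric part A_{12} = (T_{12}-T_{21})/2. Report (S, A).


T_{12} = -2
T_{21} = -10
S_{12} = (-2 + -10)/2 = -12/2 = -6
A_{12} = (-2 - -10)/2 = 8/2 = 4
Check: S + A = -6 + 4 = -2 = T_{12}.

(-6, 4)


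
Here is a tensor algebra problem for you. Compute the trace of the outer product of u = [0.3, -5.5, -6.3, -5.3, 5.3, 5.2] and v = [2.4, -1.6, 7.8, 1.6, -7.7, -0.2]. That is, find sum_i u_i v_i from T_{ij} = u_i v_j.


The outer product gives T_{ij} = u_i v_j.
The trace (contraction) is Tr(T) = sum_i T_{ii} = sum_i u_i v_i.
Diagonal entries:
T_{11} = u_1 * v_1 = 0.3 * 2.4 = 0.72
T_{22} = u_2 * v_2 = -5.5 * -1.6 = 8.8
T_{33} = u_3 * v_3 = -6.3 * 7.8 = -49.14
T_{44} = u_4 * v_4 = -5.3 * 1.6 = -8.48
T_{55} = u_5 * v_5 = 5.3 * -7.7 = -40.81
T_{66} = u_6 * v_6 = 5.2 * -0.2 = -1.04
Tr(T) = 0.72 + 8.8 + -49.14 + -8.48 + -40.81 + -1.04 = -89.95

-89.95


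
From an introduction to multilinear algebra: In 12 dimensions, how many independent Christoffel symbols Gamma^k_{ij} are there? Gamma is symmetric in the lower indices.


Christoffel symbols Gamma^k_{ij} are symmetric in i,j, so there are d * d(d+1)/2 independent symbols.
d = 12
d(d+1)/2 = 12 * 13 / 2 = 78
Total = 12 * 78 = 936

936


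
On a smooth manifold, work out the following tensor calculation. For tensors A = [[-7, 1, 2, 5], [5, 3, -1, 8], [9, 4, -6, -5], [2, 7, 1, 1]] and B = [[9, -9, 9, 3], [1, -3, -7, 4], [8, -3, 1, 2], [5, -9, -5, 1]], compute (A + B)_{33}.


Tensor addition is component-wise: (A + B)_{ij} = A_{ij} + B_{ij}.
A_{33} = -6
B_{33} = 1
(A + B)_{33} = -6 + 1 = -5

-5


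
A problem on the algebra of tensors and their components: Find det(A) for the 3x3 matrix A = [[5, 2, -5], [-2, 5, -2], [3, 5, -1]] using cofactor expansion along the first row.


Expanding along the first row, det(A) = a11*M_11 - a12*M_12 + a13*M_13, where M_1j is the (1,j) minor.
Minor M_11 = 5*-1 - -2*5 = 5
Minor M_12 = -2*-1 - -2*3 = 8
Minor M_13 = -2*5 - 5*3 = -25
det = 5*(5) - 2*(8) + -5*(-25)
    = 25 - 16 + 125
    = 134

134


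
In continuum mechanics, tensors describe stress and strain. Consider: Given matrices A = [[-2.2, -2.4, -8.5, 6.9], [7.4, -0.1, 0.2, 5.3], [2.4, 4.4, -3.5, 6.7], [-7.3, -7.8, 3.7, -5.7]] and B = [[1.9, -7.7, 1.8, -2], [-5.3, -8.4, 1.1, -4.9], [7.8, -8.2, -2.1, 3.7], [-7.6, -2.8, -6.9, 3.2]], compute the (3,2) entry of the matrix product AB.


(AB)_{ij} = sum_k A_{ik} B_{kj}.
For i=3, j=2:
A_{31} * B_{12} = 2.4 * -7.7 = -18.48
A_{32} * B_{22} = 4.4 * -8.4 = -36.96
A_{33} * B_{32} = -3.5 * -8.2 = 28.7
A_{34} * B_{42} = 6.7 * -2.8 = -18.76
Sum = -18.48 + -36.96 + 28.7 + -18.76 = -45.5

-45.5


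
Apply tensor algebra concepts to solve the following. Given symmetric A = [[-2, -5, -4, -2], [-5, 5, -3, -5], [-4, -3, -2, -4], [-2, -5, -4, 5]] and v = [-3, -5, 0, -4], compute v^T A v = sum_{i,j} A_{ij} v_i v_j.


First compute Av:
(Av)_1 = -2*-3 + -5*-5 + -4*0 + -2*-4 = 39
(Av)_2 = -5*-3 + 5*-5 + -3*0 + -5*-4 = 10
(Av)_3 = -4*-3 + -3*-5 + -2*0 + -4*-4 = 43
(Av)_4 = -2*-3 + -5*-5 + -4*0 + 5*-4 = 11
Av = [39, 10, 43, 11]
Then v^T (Av) = -3*39 + -5*10 + 0*43 + -4*11
= -117 + -50 + 0 + -44 = -211

-211


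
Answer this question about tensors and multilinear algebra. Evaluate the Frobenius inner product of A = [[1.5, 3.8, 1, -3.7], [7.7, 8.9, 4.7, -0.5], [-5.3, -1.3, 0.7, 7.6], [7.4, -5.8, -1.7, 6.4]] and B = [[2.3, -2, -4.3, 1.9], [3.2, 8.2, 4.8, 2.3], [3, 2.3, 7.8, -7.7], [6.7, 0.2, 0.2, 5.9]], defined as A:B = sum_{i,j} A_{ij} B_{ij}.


A:B = sum over all i,j of A_{ij} * B_{ij}.
Row 1: 1.5*2.3=3.45, 3.8*-2=-7.6, 1*-4.3=-4.3, -3.7*1.9=-7.03 => row sum = -15.48
Row 2: 7.7*3.2=24.64, 8.9*8.2=72.98, 4.7*4.8=22.56, -0.5*2.3=-1.15 => row sum = 119.03
Row 3: -5.3*3=-15.9, -1.3*2.3=-2.99, 0.7*7.8=5.46, 7.6*-7.7=-58.52 => row sum = -71.95
Row 4: 7.4*6.7=49.58, -5.8*0.2=-1.16, -1.7*0.2=-0.34, 6.4*5.9=37.76 => row sum = 85.84
Total = -15.48 + 119.03 + -71.95 + 85.84 = 117.44

117.44


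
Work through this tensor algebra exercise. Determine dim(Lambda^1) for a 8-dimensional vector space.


The dimension of the space of p-forms on an n-dimensional space is C(n, p).
n = 8, p = 1
C(8, 1) = 8! / (1! * 7!) = 8

8


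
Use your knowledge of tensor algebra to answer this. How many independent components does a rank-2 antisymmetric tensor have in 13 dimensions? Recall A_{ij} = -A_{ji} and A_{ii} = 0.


An antisymmetric rank-2 tensor satisfies A_{ij} = -A_{ji}, so diagonal entries are zero.
The independent components are the upper-triangular entries: C(n, 2) = n(n-1)/2.
n = 13
C(13, 2) = 13 * 12 / 2 = 156 / 2 = 78

78


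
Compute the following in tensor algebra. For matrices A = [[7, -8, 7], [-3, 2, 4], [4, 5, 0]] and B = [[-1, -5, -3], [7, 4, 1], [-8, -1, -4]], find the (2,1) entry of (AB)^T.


(AB)^T_{ij} = (AB)_{ji} = sum_k A_{jk} B_{ki}.
For i=2, j=1 we need (AB)_{12}:
A_{11} * B_{12} = 7 * -5 = -35
A_{12} * B_{22} = -8 * 4 = -32
A_{13} * B_{32} = 7 * -1 = -7
Sum = -35 + -32 + -7 = -74

-74


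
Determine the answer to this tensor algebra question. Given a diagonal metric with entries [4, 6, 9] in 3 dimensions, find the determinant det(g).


For a diagonal metric, the determinant is the product of diagonal entries.
Diagonal entries: 4, 6, 9
det(g) = 4 * 6 * 9 = 216

216


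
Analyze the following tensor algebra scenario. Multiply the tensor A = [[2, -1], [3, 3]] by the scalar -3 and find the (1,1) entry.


Scalar multiplication: (cA)_{ij} = c * A_{ij}.
c = -3
A_{11} = 2
(cA)_{11} = -3 * 2 = -6

-6


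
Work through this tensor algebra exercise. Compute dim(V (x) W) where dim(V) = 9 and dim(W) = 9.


The dimension of a tensor product is the product of dimensions.
dim(V) = 9, dim(W) = 9
dim(V (x) W) = 9 * 9 = 81

81


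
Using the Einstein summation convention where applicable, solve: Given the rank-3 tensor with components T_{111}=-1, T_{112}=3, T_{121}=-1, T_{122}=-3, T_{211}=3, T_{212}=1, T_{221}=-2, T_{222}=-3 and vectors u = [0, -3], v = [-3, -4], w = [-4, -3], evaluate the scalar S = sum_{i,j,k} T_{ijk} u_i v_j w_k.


S = sum over i,j,k of T_{ijk} u_i v_j w_k. Expanding all 8 terms:
T_{111}*u_1*v_1*w_1 = -1*0*-3*-4 = 0  (running total: 0)
T_{112}*u_1*v_1*w_2 = 3*0*-3*-3 = 0  (running total: 0)
T_{121}*u_1*v_2*w_1 = -1*0*-4*-4 = 0  (running total: 0)
T_{122}*u_1*v_2*w_2 = -3*0*-4*-3 = 0  (running total: 0)
T_{211}*u_2*v_1*w_1 = 3*-3*-3*-4 = -108  (running total: -108)
T_{212}*u_2*v_1*w_2 = 1*-3*-3*-3 = -27  (running total: -135)
T_{221}*u_2*v_2*w_1 = -2*-3*-4*-4 = 96  (running total: -39)
T_{222}*u_2*v_2*w_2 = -3*-3*-4*-3 = 108  (running total: 69)
S = 69

69


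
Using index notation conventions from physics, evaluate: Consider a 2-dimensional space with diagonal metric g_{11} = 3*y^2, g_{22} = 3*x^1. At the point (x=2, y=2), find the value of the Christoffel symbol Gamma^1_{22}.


For a diagonal metric, Gamma^k_{ij} = (1/2) g^{kk} (dg_{ik}/dx_j + dg_{jk}/dx_i - dg_{ij}/dx_k).
The metric is diagonal, so g_{ab} = 0 for a != b.
At the given point: g_{11} = 12, g_{22} = 6
g^{11} = 1/12
dg_{21}/dx_2 = 0 (off-diagonal)
dg_{21}/dx_2 = 0 (off-diagonal)
dg_{22}/dx_1 = dg_{22}/dx_1 = 3
Numerator = 0 + 0 - 3 = -3
Gamma^1_{22} = -3 / (2 * 12) = -1/8

-1/8


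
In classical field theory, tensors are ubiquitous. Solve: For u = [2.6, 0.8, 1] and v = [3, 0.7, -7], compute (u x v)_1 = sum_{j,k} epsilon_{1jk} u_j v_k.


(u x v)_1 = sum_{j,k} epsilon_{1jk} u_j v_k. Only permutations of (1,2,3) contribute; the two non-zero terms are:
eps_{123} u_2 v_3 = 1 * 0.8 * -7 = -5.6
eps_{132} u_3 v_2 = -1 * 1 * 0.7 = -0.7
(u x v)_1 = -6.3

-6.3


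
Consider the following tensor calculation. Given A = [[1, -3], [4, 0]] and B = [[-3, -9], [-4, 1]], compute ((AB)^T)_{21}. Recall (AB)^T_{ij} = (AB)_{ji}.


(AB)^T_{ij} = (AB)_{ji} = sum_k A_{jk} B_{ki}.
For i=2, j=1 we need (AB)_{12}:
A_{11} * B_{12} = 1 * -9 = -9
A_{12} * B_{22} = -3 * 1 = -3
Sum = -9 + -3 = -12

-12


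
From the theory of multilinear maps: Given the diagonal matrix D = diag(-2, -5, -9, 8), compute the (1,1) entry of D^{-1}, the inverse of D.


For a diagonal matrix, the inverse has entries (D^{-1})_{ii} = 1/d_{ii}.
The diagonal entries are: d_{11} = -2, d_{22} = -5, d_{33} = -9, d_{44} = 8
We need (D^{-1})_{11} = 1/d_{11} = 1/-2 = -1/2

-1/2


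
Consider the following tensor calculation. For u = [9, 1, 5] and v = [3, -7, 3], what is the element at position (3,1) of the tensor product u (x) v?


The outer product entry T_{ij} = u_i * v_j.
We need i=3, j=1.
u_3 = 5, v_1 = 3
T_{3,1} = 5 * 3 = 15

15


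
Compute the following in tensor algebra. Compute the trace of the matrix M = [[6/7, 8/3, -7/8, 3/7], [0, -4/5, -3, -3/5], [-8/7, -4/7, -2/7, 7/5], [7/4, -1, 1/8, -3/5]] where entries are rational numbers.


The trace is the sum of diagonal entries.
Diagonal: M[1,1] = 6/7, M[2,2] = -4/5, M[3,3] = -2/7, M[4,4] = -3/5
Tr(M) = 6/7 + -4/5 + -2/7 + -3/5
Computing step by step:
After adding M[1,1]: 6/7
After adding M[2,2]: 2/35
After adding M[3,3]: -8/35
After adding M[4,4]: -29/35
Tr(M) = -29/35

-29/35


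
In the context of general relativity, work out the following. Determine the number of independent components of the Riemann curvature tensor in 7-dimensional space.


The Riemann tensor in d dimensions has d^2(d^2 - 1)/12 independent components.
d = 7, so d^2 = 49
d^2 - 1 = 48
d^2(d^2 - 1) = 49 * 48 = 2352
Divide by 12: 2352 / 12 = 196

196


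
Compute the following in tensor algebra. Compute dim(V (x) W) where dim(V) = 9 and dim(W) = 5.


The dimension of a tensor product is the product of dimensions.
dim(V) = 9, dim(W) = 5
dim(V (x) W) = 9 * 5 = 45

45


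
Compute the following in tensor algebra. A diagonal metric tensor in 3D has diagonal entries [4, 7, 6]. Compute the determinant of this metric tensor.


For a diagonal metric, the determinant is the product of diagonal entries.
Diagonal entries: 4, 7, 6
det(g) = 4 * 7 * 6 = 168

168


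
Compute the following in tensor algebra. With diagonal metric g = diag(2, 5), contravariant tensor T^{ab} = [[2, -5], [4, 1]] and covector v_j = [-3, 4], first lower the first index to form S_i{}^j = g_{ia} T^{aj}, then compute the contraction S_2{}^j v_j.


Step 1: lower the first index. For a diagonal metric, g_{ia} T^{aj} = g_{ii} T^{ij} (no sum on i).
g_{22} = 5
S_2{}^1 = 5 * T^{21} = 5 * 4 = 20
S_2{}^2 = 5 * T^{22} = 5 * 1 = 5
Step 2: contract S_2{}^j with v_j.
S_2{}^1 * v_1 = 20 * -3 = -60
S_2{}^2 * v_2 = 5 * 4 = 20
Result = -60 + 20 = -40

-40


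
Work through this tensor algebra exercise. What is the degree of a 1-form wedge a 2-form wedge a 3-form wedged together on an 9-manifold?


The degree of a wedge product is the sum of the degrees of the individual forms.
Degrees: 1, 2, 3
Total degree = 1 + 2 + 3 = 6

6


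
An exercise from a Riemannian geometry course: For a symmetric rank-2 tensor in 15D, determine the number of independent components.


A symmetric rank-2 tensor in d dimensions has d(d+1)/2 independent components.
d = 15
d(d+1)/2 = 15 * 16 / 2 = 240 / 2 = 120

120


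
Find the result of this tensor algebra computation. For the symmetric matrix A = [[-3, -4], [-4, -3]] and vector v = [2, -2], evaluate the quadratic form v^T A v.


First compute Av:
(Av)_1 = -3*2 + -4*-2 = 2
(Av)_2 = -4*2 + -3*-2 = -2
Av = [2, -2]
Then v^T (Av) = 2*2 + -2*-2
= 4 + 4 = 8

8


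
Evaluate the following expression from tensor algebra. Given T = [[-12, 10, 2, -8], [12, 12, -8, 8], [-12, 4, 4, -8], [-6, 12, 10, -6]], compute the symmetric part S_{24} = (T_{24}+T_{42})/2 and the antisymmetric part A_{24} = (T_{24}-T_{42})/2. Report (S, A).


T_{24} = 8
T_{42} = 12
S_{24} = (8 + 12)/2 = 20/2 = 10
A_{24} = (8 - 12)/2 = -4/2 = -2
Check: S + A = 10 + -2 = 8 = T_{24}.

(10, -2)


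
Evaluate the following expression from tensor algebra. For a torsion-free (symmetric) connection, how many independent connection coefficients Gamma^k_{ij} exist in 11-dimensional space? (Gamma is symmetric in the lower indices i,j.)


Christoffel symbols Gamma^k_{ij} are symmetric in i,j, so there are d * d(d+1)/2 independent symbols.
d = 11
d(d+1)/2 = 11 * 12 / 2 = 66
Total = 11 * 66 = 726

726


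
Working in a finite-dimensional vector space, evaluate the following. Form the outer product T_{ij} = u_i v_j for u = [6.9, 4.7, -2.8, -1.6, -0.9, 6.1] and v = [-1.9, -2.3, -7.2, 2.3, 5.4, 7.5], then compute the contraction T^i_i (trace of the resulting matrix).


The outer product gives T_{ij} = u_i v_j.
The trace (contraction) is Tr(T) = sum_i T_{ii} = sum_i u_i v_i.
Diagonal entries:
T_{11} = u_1 * v_1 = 6.9 * -1.9 = -13.11
T_{22} = u_2 * v_2 = 4.7 * -2.3 = -10.81
T_{33} = u_3 * v_3 = -2.8 * -7.2 = 20.16
T_{44} = u_4 * v_4 = -1.6 * 2.3 = -3.68
T_{55} = u_5 * v_5 = -0.9 * 5.4 = -4.86
T_{66} = u_6 * v_6 = 6.1 * 7.5 = 45.75
Tr(T) = -13.11 + -10.81 + 20.16 + -3.68 + -4.86 + 45.75 = 33.45

33.45


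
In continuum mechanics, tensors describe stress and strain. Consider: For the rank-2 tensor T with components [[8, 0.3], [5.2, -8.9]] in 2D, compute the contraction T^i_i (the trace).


The contraction (trace) of a rank-2 tensor is the sum of its diagonal elements.
Diagonal entries: A[1,1] = 8, A[2,2] = -8.9
Tr(A) = 8 + -8.9 = -0.9

-0.9


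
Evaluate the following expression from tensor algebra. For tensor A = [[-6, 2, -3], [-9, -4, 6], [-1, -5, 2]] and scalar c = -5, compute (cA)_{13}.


Scalar multiplication: (cA)_{ij} = c * A_{ij}.
c = -5
A_{13} = -3
(cA)_{13} = -5 * -3 = 15

15


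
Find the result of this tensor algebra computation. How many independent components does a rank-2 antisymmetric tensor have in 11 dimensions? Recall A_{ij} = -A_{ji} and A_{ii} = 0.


An antisymmetric rank-2 tensor satisfies A_{ij} = -A_{ji}, so diagonal entries are zero.
The independent components are the upper-triangular entries: C(n, 2) = n(n-1)/2.
n = 11
C(11, 2) = 11 * 10 / 2 = 110 / 2 = 55

55


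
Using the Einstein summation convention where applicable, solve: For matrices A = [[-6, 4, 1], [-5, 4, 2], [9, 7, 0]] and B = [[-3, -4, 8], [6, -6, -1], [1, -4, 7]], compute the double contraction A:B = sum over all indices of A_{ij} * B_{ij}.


A:B = sum over all i,j of A_{ij} * B_{ij}.
Row 1: -6*-3=18, 4*-4=-16, 1*8=8 => row sum = 10
Row 2: -5*6=-30, 4*-6=-24, 2*-1=-2 => row sum = -56
Row 3: 9*1=9, 7*-4=-28, 0*7=0 => row sum = -19
Total = 10 + -56 + -19 = -65

-65


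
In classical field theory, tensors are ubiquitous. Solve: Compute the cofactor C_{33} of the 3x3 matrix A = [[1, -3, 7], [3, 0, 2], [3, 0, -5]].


To find cofactor C_{33}, delete row 3 and column 3.
The resulting 2x2 submatrix is: [[1, -3], [3, 0]]
Minor M_{33} = 1*0 - -3*3
  = 0 - -9 = 9
Sign = (-1)^(3+3) = (-1)^6 = 1
Cofactor C_{33} = 1 * 9 = 9

9


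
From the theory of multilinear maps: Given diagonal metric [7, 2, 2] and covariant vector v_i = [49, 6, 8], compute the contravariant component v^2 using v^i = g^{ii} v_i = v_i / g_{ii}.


To raise an index with a diagonal metric: v^i = v_i / g_{ii}.
For index 2: v_2 = 6, g_{22} = 2
v^2 = 6 / 2 = 3

3


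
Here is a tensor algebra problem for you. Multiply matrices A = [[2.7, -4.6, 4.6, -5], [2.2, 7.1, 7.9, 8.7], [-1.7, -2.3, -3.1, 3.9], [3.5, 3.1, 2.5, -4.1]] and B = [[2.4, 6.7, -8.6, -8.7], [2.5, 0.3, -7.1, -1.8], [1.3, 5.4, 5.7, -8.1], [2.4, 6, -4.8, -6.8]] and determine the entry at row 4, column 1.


(AB)_{ij} = sum_k A_{ik} B_{kj}.
For i=4, j=1:
A_{41} * B_{11} = 3.5 * 2.4 = 8.4
A_{42} * B_{21} = 3.1 * 2.5 = 7.75
A_{43} * B_{31} = 2.5 * 1.3 = 3.25
A_{44} * B_{41} = -4.1 * 2.4 = -9.84
Sum = 8.4 + 7.75 + 3.25 + -9.84 = 9.56

9.56


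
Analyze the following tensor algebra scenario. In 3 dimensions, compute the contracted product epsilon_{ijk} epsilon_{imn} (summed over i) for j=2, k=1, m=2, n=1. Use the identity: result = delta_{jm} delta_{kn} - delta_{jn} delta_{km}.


Using the identity: epsilon_{ijk} epsilon_{imn} = delta_{jm} delta_{kn} - delta_{jn} delta_{km}.
delta_{22} = 1
delta_{11} = 1
delta_{21} = 0
delta_{12} = 0
Result = 1 * 1 - 0 * 0 = 1 - 0 = 1

1


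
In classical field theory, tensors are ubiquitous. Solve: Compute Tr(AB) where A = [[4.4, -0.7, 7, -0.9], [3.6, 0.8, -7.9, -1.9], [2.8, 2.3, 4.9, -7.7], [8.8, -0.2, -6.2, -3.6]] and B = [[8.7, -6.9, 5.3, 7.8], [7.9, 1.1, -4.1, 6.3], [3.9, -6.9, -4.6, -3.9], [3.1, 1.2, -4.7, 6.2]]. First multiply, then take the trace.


Tr(AB) = sum_i (AB)_{ii} where (AB)_{ii} = sum_k A_{ik} B_{ki}.
(AB)_{11} = 4.4*8.7 + -0.7*7.9 + 7*3.9 + -0.9*3.1 = 57.26
(AB)_{22} = 3.6*-6.9 + 0.8*1.1 + -7.9*-6.9 + -1.9*1.2 = 28.27
(AB)_{33} = 2.8*5.3 + 2.3*-4.1 + 4.9*-4.6 + -7.7*-4.7 = 19.06
(AB)_{44} = 8.8*7.8 + -0.2*6.3 + -6.2*-3.9 + -3.6*6.2 = 69.24
Tr(AB) = 57.26 + 28.27 + 19.06 + 69.24 = 173.83

173.83


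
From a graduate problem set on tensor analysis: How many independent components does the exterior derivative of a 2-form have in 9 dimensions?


The exterior derivative of a p-form is a (p+1)-form.
Its number of independent components is C(n, p+1).
n = 9, p+1 = 3
C(9, 3) = 84

84


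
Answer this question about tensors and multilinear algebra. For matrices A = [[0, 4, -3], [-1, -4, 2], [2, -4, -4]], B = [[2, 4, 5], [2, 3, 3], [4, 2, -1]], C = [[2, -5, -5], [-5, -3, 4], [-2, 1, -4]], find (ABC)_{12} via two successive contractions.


(ABC)_{12} = sum_m (AB)_{1m} C_{m2}. First compute row 1 of AB.
(AB)_{11} = 0*2 + 4*2 + -3*4 = -4
(AB)_{12} = 0*4 + 4*3 + -3*2 = 6
(AB)_{13} = 0*5 + 4*3 + -3*-1 = 15
Now contract with column 2 of C:
(AB)_{11} * C_{12} = -4 * -5 = 20
(AB)_{12} * C_{22} = 6 * -3 = -18
(AB)_{13} * C_{32} = 15 * 1 = 15
(ABC)_{12} = 20 + -18 + 15 = 17

17


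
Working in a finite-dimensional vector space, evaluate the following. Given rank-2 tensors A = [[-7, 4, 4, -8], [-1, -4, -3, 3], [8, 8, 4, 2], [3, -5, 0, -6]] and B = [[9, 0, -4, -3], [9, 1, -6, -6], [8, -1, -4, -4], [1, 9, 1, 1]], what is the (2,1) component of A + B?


Tensor addition is component-wise: (A + B)_{ij} = A_{ij} + B_{ij}.
A_{21} = -1
B_{21} = 9
(A + B)_{21} = -1 + 9 = 8

8


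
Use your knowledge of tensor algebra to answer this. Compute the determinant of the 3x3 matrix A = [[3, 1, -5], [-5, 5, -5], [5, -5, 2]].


Expanding along the first row, det(A) = a11*M_11 - a12*M_12 + a13*M_13, where M_1j is the (1,j) minor.
Minor M_11 = 5*2 - -5*-5 = -15
Minor M_12 = -5*2 - -5*5 = 15
Minor M_13 = -5*-5 - 5*5 = 0
det = 3*(-15) - 1*(15) + -5*(0)
    = -45 - 15 + 0
    = -60

-60


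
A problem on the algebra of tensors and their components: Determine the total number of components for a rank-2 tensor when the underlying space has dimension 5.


The number of components of a rank-r tensor in d dimensions is d^r.
Here d = 5 and r = 2.
5^2 = 25

25


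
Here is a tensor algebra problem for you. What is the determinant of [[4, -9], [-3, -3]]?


For a 2x2 matrix [[a, b], [c, d]], det = a*d - b*c.
a = 4, b = -9, c = -3, d = -3
a*d = 4 * -3 = -12
b*c = -9 * -3 = 27
det = -12 - 27 = -39

-39


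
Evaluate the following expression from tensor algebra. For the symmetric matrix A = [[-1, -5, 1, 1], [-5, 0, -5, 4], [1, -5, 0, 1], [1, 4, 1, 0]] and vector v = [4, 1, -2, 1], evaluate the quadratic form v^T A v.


First compute Av:
(Av)_1 = -1*4 + -5*1 + 1*-2 + 1*1 = -10
(Av)_2 = -5*4 + 0*1 + -5*-2 + 4*1 = -6
(Av)_3 = 1*4 + -5*1 + 0*-2 + 1*1 = 0
(Av)_4 = 1*4 + 4*1 + 1*-2 + 0*1 = 6
Av = [-10, -6, 0, 6]
Then v^T (Av) = 4*-10 + 1*-6 + -2*0 + 1*6
= -40 + -6 + 0 + 6 = -40

-40


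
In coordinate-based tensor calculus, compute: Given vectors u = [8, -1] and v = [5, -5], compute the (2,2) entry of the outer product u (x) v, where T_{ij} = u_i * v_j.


The outer product entry T_{ij} = u_i * v_j.
We need i=2, j=2.
u_2 = -1, v_2 = -5
T_{2,2} = -1 * -5 = 5

5


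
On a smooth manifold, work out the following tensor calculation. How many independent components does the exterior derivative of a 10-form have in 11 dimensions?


The exterior derivative of a p-form is a (p+1)-form.
Its number of independent components is C(n, p+1).
n = 11, p+1 = 11
C(11, 11) = 1

1


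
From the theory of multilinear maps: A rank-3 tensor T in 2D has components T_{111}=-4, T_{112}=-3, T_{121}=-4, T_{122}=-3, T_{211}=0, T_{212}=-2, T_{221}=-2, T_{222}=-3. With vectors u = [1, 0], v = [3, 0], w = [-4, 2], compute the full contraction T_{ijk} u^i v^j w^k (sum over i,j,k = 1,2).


S = sum over i,j,k of T_{ijk} u_i v_j w_k. Expanding all 8 terms:
T_{111}*u_1*v_1*w_1 = -4*1*3*-4 = 48  (running total: 48)
T_{112}*u_1*v_1*w_2 = -3*1*3*2 = -18  (running total: 30)
T_{121}*u_1*v_2*w_1 = -4*1*0*-4 = 0  (running total: 30)
T_{122}*u_1*v_2*w_2 = -3*1*0*2 = 0  (running total: 30)
T_{211}*u_2*v_1*w_1 = 0*0*3*-4 = 0  (running total: 30)
T_{212}*u_2*v_1*w_2 = -2*0*3*2 = 0  (running total: 30)
T_{221}*u_2*v_2*w_1 = -2*0*0*-4 = 0  (running total: 30)
T_{222}*u_2*v_2*w_2 = -3*0*0*2 = 0  (running total: 30)
S = 30

30


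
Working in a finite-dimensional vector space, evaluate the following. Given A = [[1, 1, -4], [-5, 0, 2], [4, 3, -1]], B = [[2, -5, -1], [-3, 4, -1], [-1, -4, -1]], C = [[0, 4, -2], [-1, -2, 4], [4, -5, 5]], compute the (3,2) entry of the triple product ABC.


(ABC)_{32} = sum_m (AB)_{3m} C_{m2}. First compute row 3 of AB.
(AB)_{31} = 4*2 + 3*-3 + -1*-1 = 0
(AB)_{32} = 4*-5 + 3*4 + -1*-4 = -4
(AB)_{33} = 4*-1 + 3*-1 + -1*-1 = -6
Now contract with column 2 of C:
(AB)_{31} * C_{12} = 0 * 4 = 0
(AB)_{32} * C_{22} = -4 * -2 = 8
(AB)_{33} * C_{32} = -6 * -5 = 30
(ABC)_{32} = 0 + 8 + 30 = 38

38


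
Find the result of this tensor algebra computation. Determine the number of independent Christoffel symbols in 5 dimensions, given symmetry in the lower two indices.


Christoffel symbols Gamma^k_{ij} are symmetric in i,j, so there are d * d(d+1)/2 independent symbols.
d = 5
d(d+1)/2 = 5 * 6 / 2 = 15
Total = 5 * 15 = 75

75


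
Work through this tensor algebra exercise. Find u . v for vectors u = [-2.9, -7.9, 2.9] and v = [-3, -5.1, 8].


The inner product u . v = sum of u_i * v_i.
Term-by-term: -2.9 * -3, -7.9 * -5.1, 2.9 * 8
Products: 8.7, 40.29, 23.2
Sum = 8.7 + 40.29 + 23.2 = 72.19

72.19


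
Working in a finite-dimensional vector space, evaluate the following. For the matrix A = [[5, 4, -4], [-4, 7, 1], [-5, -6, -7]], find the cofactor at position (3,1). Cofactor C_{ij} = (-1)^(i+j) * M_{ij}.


To find cofactor C_{31}, delete row 3 and column 1.
The resulting 2x2 submatrix is: [[4, -4], [7, 1]]
Minor M_{31} = 4*1 - -4*7
  = 4 - -28 = 32
Sign = (-1)^(3+1) = (-1)^4 = 1
Cofactor C_{31} = 1 * 32 = 32

32


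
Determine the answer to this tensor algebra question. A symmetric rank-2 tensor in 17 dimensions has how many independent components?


A symmetric rank-2 tensor in d dimensions has d(d+1)/2 independent components.
d = 17
d(d+1)/2 = 17 * 18 / 2 = 306 / 2 = 153

153


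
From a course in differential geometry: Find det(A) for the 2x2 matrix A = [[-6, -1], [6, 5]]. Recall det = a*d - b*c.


For a 2x2 matrix [[a, b], [c, d]], det = a*d - b*c.
a = -6, b = -1, c = 6, d = 5
a*d = -6 * 5 = -30
b*c = -1 * 6 = -6
det = -30 - -6 = -24

-24


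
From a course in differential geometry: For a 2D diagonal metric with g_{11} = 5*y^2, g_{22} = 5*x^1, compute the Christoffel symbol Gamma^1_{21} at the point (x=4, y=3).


For a diagonal metric, Gamma^k_{ij} = (1/2) g^{kk} (dg_{ik}/dx_j + dg_{jk}/dx_i - dg_{ij}/dx_k).
The metric is diagonal, so g_{ab} = 0 for a != b.
At the given point: g_{11} = 45, g_{22} = 20
g^{11} = 1/45
dg_{21}/dx_1 = 0 (off-diagonal)
dg_{11}/dx_2 = dg_{11}/dx_2 = 30
dg_{21}/dx_1 = 0 (off-diagonal)
Numerator = 0 + 30 - 0 = 30
Gamma^1_{21} = 30 / (2 * 45) = 1/3

1/3


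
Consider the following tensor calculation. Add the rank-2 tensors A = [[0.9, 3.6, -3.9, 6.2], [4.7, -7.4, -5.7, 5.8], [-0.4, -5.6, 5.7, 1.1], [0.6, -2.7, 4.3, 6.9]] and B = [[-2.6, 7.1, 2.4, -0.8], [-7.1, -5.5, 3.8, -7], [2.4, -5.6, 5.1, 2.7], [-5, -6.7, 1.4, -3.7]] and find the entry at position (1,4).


Tensor addition is component-wise: (A + B)_{ij} = A_{ij} + B_{ij}.
A_{14} = 6.2
B_{14} = -0.8
(A + B)_{14} = 6.2 + -0.8 = 5.4

5.4


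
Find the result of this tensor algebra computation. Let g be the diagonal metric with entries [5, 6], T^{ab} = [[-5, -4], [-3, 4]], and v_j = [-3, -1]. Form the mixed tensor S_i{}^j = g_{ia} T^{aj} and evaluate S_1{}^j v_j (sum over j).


Step 1: lower the first index. For a diagonal metric, g_{ia} T^{aj} = g_{ii} T^{ij} (no sum on i).
g_{11} = 5
S_1{}^1 = 5 * T^{11} = 5 * -5 = -25
S_1{}^2 = 5 * T^{12} = 5 * -4 = -20
Step 2: contract S_1{}^j with v_j.
S_1{}^1 * v_1 = -25 * -3 = 75
S_1{}^2 * v_2 = -20 * -1 = 20
Result = 75 + 20 = 95

95


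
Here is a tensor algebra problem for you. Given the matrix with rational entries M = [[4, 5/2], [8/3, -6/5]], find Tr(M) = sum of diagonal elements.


The trace is the sum of diagonal entries.
Diagonal: M[1,1] = 4, M[2,2] = -6/5
Tr(M) = 4 + -6/5
Computing step by step:
After adding M[1,1]: 4
After adding M[2,2]: 14/5
Tr(M) = 14/5

14/5


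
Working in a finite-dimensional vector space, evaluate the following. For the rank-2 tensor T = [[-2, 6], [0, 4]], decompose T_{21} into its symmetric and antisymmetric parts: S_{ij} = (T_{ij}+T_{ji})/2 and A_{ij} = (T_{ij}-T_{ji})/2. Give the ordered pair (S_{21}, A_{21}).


T_{21} = 0
T_{12} = 6
S_{21} = (0 + 6)/2 = 6/2 = 3
A_{21} = (0 - 6)/2 = -6/2 = -3
Check: S + A = 3 + -3 = 0 = T_{21}.

(3, -3)


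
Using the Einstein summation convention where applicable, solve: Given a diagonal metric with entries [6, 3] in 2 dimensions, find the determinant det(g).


For a diagonal metric, the determinant is the product of diagonal entries.
Diagonal entries: 6, 3
det(g) = 6 * 3 = 18

18


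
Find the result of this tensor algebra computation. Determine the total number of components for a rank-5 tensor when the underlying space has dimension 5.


The number of components of a rank-r tensor in d dimensions is d^r.
Here d = 5 and r = 5.
5^5 = 3125

3125


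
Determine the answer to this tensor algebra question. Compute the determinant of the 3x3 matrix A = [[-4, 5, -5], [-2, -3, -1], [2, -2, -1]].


Expanding along the first row, det(A) = a11*M_11 - a12*M_12 + a13*M_13, where M_1j is the (1,j) minor.
Minor M_11 = -3*-1 - -1*-2 = 1
Minor M_12 = -2*-1 - -1*2 = 4
Minor M_13 = -2*-2 - -3*2 = 10
det = -4*(1) - 5*(4) + -5*(10)
    = -4 - 20 + -50
    = -74

-74


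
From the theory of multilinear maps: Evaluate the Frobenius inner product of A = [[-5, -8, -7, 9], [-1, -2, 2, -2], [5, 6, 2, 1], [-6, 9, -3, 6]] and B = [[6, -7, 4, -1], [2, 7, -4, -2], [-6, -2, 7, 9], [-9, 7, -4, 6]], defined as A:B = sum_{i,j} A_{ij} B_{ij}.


A:B = sum over all i,j of A_{ij} * B_{ij}.
Row 1: -5*6=-30, -8*-7=56, -7*4=-28, 9*-1=-9 => row sum = -11
Row 2: -1*2=-2, -2*7=-14, 2*-4=-8, -2*-2=4 => row sum = -20
Row 3: 5*-6=-30, 6*-2=-12, 2*7=14, 1*9=9 => row sum = -19
Row 4: -6*-9=54, 9*7=63, -3*-4=12, 6*6=36 => row sum = 165
Total = -11 + -20 + -19 + 165 = 115

115


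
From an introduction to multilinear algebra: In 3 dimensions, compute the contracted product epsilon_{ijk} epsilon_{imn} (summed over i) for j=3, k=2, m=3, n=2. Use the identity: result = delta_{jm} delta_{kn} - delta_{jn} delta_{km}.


Using the identity: epsilon_{ijk} epsilon_{imn} = delta_{jm} delta_{kn} - delta_{jn} delta_{km}.
delta_{33} = 1
delta_{22} = 1
delta_{32} = 0
delta_{23} = 0
Result = 1 * 1 - 0 * 0 = 1 - 0 = 1

1


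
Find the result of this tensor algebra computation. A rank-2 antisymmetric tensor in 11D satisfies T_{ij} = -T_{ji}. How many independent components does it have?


An antisymmetric rank-2 tensor satisfies A_{ij} = -A_{ji}, so diagonal entries are zero.
The independent components are the upper-triangular entries: C(n, 2) = n(n-1)/2.
n = 11
C(11, 2) = 11 * 10 / 2 = 110 / 2 = 55

55


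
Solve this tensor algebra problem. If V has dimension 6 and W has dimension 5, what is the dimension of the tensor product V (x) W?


The dimension of a tensor product is the product of dimensions.
dim(V) = 6, dim(W) = 5
dim(V (x) W) = 6 * 5 = 30

30


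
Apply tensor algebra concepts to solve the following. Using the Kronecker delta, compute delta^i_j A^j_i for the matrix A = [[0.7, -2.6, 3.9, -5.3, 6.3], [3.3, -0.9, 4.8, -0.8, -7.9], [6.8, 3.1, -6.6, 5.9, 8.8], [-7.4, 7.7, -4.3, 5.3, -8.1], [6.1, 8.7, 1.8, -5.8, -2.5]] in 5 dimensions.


The contraction (trace) of a rank-2 tensor is the sum of its diagonal elements.
Diagonal entries: A[1,1] = 0.7, A[2,2] = -0.9, A[3,3] = -6.6, A[4,4] = 5.3, A[5,5] = -2.5
Tr(A) = 0.7 + -0.9 + -6.6 + 5.3 + -2.5 = -4

-4


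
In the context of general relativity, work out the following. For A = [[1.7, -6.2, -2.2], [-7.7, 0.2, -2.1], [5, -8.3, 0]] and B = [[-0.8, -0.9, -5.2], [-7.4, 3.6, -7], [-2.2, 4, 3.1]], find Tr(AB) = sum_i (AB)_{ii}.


Tr(AB) = sum_i (AB)_{ii} where (AB)_{ii} = sum_k A_{ik} B_{ki}.
(AB)_{11} = 1.7*-0.8 + -6.2*-7.4 + -2.2*-2.2 = 49.36
(AB)_{22} = -7.7*-0.9 + 0.2*3.6 + -2.1*4 = -0.75
(AB)_{33} = 5*-5.2 + -8.3*-7 + 0*3.1 = 32.1
Tr(AB) = 49.36 + -0.75 + 32.1 = 80.71

80.71


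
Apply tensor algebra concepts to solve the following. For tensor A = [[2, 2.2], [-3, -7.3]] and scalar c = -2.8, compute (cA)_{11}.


Scalar multiplication: (cA)_{ij} = c * A_{ij}.
c = -2.8
A_{11} = 2
(cA)_{11} = -2.8 * 2 = -5.6

-5.6


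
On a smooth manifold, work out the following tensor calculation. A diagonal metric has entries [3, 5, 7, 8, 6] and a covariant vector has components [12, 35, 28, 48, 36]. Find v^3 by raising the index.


To raise an index with a diagonal metric: v^i = v_i / g_{ii}.
For index 3: v_3 = 28, g_{33} = 7
v^3 = 28 / 7 = 4

4


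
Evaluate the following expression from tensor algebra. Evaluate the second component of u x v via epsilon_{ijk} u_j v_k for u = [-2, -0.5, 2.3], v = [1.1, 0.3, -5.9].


(u x v)_2 = sum_{j,k} epsilon_{2jk} u_j v_k. Only permutations of (1,2,3) contribute; the two non-zero terms are:
eps_{213} u_1 v_3 = -1 * -2 * -5.9 = -11.8
eps_{231} u_3 v_1 = 1 * 2.3 * 1.1 = 2.53
(u x v)_2 = -9.27

-9.27


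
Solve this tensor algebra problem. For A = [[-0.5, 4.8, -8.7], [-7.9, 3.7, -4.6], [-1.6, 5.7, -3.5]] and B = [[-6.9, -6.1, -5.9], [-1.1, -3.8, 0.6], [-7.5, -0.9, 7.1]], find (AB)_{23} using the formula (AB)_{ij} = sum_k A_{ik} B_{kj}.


(AB)_{ij} = sum_k A_{ik} B_{kj}.
For i=2, j=3:
A_{21} * B_{13} = -7.9 * -5.9 = 46.61
A_{22} * B_{23} = 3.7 * 0.6 = 2.22
A_{23} * B_{33} = -4.6 * 7.1 = -32.66
Sum = 46.61 + 2.22 + -32.66 = 16.17

16.17


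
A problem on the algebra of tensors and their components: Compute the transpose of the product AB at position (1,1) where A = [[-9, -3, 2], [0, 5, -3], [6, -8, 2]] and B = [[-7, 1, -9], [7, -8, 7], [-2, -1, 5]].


(AB)^T_{ij} = (AB)_{ji} = sum_k A_{jk} B_{ki}.
For i=1, j=1 we need (AB)_{11}:
A_{11} * B_{11} = -9 * -7 = 63
A_{12} * B_{21} = -3 * 7 = -21
A_{13} * B_{31} = 2 * -2 = -4
Sum = 63 + -21 + -4 = 38

38


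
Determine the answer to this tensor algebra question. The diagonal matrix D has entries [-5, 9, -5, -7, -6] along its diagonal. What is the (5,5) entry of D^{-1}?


For a diagonal matrix, the inverse has entries (D^{-1})_{ii} = 1/d_{ii}.
The diagonal entries are: d_{11} = -5, d_{22} = 9, d_{33} = -5, d_{44} = -7, d_{55} = -6
We need (D^{-1})_{55} = 1/d_{55} = 1/-6 = -1/6

-1/6


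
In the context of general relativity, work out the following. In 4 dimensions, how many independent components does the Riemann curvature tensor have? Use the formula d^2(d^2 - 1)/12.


The Riemann tensor in d dimensions has d^2(d^2 - 1)/12 independent components.
d = 4, so d^2 = 16
d^2 - 1 = 15
d^2(d^2 - 1) = 16 * 15 = 240
Divide by 12: 240 / 12 = 20

20


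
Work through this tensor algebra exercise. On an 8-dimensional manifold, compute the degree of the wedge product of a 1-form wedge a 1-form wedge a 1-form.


The degree of a wedge product is the sum of the degrees of the individual forms.
Degrees: 1, 1, 1
Total degree = 1 + 1 + 1 = 3

3


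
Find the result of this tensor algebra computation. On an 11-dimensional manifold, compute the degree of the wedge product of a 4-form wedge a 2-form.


The degree of a wedge product is the sum of the degrees of the individual forms.
Degrees: 4, 2
Total degree = 4 + 2 = 6

6


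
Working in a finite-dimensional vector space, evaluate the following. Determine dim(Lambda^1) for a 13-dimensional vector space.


The dimension of the space of p-forms on an n-dimensional space is C(n, p).
n = 13, p = 1
C(13, 1) = 13! / (1! * 12!) = 13

13


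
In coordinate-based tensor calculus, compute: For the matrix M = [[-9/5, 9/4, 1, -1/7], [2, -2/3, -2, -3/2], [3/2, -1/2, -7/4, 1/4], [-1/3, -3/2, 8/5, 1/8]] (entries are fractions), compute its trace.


The trace is the sum of diagonal entries.
Diagonal: M[1,1] = -9/5, M[2,2] = -2/3, M[3,3] = -7/4, M[4,4] = 1/8
Tr(M) = -9/5 + -2/3 + -7/4 + 1/8
Computing step by step:
After adding M[1,1]: -9/5
After adding M[2,2]: -37/15
After adding M[3,3]: -253/60
After adding M[4,4]: -491/120
Tr(M) = -491/120

-491/120
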